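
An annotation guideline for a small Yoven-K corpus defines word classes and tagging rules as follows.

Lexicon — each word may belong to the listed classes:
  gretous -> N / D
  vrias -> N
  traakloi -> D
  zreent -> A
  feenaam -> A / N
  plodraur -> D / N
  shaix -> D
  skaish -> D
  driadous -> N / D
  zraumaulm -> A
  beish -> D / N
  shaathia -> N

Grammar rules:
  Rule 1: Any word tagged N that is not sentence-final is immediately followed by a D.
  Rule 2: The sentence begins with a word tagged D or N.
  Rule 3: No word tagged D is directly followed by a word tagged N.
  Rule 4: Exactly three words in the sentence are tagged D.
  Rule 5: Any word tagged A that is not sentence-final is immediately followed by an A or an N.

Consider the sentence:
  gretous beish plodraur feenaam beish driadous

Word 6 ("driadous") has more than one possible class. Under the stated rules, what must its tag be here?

Candidates per position — 1:gretous {N,D}; 2:beish {D,N}; 3:plodraur {D,N}; 4:feenaam {A,N}; 5:beish {D,N}; 6:driadous {N,D}.
If word 3 were N, no tagging could satisfy rule 1; so word 3 is D.
If word 4 were N, no tagging could satisfy rule 3; so word 4 is A.
If word 5 were D, no tagging could satisfy rule 5; so word 5 is N.
If word 6 were N, no tagging could satisfy rule 1; so word 6 is D.
The remaining ambiguous positions (1, 2) are resolved jointly — only one combination satisfies every rule.
The unique satisfying tagging is: N D D A N D.
Verifying each rule — rule 1 holds; rule 2 holds; rule 3 holds; rule 4 holds; rule 5 holds.

D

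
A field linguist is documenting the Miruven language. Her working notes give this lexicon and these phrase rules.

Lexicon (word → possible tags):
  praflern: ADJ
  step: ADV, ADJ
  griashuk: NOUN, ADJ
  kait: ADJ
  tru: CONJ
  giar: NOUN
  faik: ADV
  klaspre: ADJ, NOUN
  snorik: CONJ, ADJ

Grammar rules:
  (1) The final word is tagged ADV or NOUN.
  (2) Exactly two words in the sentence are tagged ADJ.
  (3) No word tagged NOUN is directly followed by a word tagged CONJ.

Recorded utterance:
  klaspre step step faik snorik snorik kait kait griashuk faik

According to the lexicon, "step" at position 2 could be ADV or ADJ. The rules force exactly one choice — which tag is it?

ADV

Candidates per position — 1:klaspre {ADJ,NOUN}; 2:step {ADV,ADJ}; 3:step {ADV,ADJ}; 4:faik {ADV}; 5:snorik {CONJ,ADJ}; 6:snorik {CONJ,ADJ}; 7:kait {ADJ}; 8:kait {ADJ}; 9:griashuk {NOUN,ADJ}; 10:faik {ADV}.
Position 1: tagging it ADJ would leave rule 2 unsatisfiable, so it must be NOUN.
Position 2: tagging it ADJ would leave rule 2 unsatisfiable, so it must be ADV.
Position 3: tagging it ADJ would leave rule 2 unsatisfiable, so it must be ADV.
Position 5: tagging it ADJ would leave rule 2 unsatisfiable, so it must be CONJ.
Position 6: tagging it ADJ would leave rule 2 unsatisfiable, so it must be CONJ.
Position 9: tagging it ADJ would leave rule 2 unsatisfiable, so it must be NOUN.
The unique satisfying tagging is: NOUN ADV ADV ADV CONJ CONJ ADJ ADJ NOUN ADV.
Rule-by-rule: rule 1 holds; rule 2 holds; rule 3 holds.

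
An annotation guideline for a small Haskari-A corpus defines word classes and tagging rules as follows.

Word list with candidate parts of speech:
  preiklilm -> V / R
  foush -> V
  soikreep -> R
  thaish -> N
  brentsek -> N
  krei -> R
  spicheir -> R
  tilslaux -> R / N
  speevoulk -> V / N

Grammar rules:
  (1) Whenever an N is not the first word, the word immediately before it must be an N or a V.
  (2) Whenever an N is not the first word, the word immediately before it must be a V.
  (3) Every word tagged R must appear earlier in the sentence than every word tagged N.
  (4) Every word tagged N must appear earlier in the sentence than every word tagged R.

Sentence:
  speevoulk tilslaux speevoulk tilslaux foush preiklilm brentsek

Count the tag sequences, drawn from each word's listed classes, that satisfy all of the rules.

1

Candidates per position — 1:speevoulk {V,N}; 2:tilslaux {R,N}; 3:speevoulk {V,N}; 4:tilslaux {R,N}; 5:foush {V}; 6:preiklilm {V,R}; 7:brentsek {N}.
There are 32 candidate sequences in total.
The sequences that satisfy every rule: V N V N V V N.
Count = 1.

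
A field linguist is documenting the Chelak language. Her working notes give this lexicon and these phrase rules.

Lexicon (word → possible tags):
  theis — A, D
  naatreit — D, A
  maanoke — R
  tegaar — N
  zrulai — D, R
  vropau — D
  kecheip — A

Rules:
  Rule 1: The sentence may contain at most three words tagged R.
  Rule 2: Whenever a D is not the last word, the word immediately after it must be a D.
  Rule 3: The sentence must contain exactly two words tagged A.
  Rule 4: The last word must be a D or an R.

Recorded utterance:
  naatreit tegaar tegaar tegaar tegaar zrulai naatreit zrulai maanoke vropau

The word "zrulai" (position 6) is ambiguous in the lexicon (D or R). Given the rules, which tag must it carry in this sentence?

Candidates per position — 1:naatreit {D,A}; 2:tegaar {N}; 3:tegaar {N}; 4:tegaar {N}; 5:tegaar {N}; 6:zrulai {D,R}; 7:naatreit {D,A}; 8:zrulai {D,R}; 9:maanoke {R}; 10:vropau {D}.
Position 1: D is ruled out by rule 2; that leaves A.
Position 6: D is ruled out by rule 2; that leaves R.
Position 7: D is ruled out by rule 2; that leaves A.
Position 8: D is ruled out by rule 2; that leaves R.
That leaves exactly one tagging: A N N N N R A R R D.
Verifying each rule — rule 1 satisfied; rule 2 satisfied; rule 3 satisfied; rule 4 satisfied.

R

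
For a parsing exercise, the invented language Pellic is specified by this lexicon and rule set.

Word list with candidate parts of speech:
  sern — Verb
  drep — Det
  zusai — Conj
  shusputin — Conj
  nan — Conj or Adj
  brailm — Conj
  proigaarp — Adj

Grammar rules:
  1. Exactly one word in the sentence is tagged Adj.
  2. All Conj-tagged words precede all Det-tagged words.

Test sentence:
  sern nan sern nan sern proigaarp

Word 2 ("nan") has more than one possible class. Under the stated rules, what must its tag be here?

Candidates per position — 1:sern {Verb}; 2:nan {Conj,Adj}; 3:sern {Verb}; 4:nan {Conj,Adj}; 5:sern {Verb}; 6:proigaarp {Adj}.
Word 2 cannot be Adj — rule 1 would then fail for every completion. It is Conj.
Word 4 cannot be Adj — rule 1 would then fail for every completion. It is Conj.
The only consistent sequence is: Verb Conj Verb Conj Verb Adj.
Checking: rule 1 ✓; rule 2 ✓.

Conj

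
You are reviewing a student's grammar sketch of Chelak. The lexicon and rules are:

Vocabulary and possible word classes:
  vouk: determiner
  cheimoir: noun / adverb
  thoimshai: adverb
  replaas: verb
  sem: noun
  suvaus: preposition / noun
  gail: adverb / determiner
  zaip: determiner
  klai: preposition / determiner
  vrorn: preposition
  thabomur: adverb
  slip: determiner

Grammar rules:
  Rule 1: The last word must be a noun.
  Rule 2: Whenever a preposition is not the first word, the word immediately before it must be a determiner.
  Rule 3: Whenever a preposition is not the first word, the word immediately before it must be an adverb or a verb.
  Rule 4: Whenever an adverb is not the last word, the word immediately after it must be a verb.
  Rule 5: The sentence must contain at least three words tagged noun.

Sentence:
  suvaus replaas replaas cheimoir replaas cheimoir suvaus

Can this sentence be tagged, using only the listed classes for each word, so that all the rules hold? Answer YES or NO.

Candidates per position — 1:suvaus {preposition,noun}; 2:replaas {verb}; 3:replaas {verb}; 4:cheimoir {noun,adverb}; 5:replaas {verb}; 6:cheimoir {noun,adverb}; 7:suvaus {preposition,noun}.
One satisfying assignment: noun verb verb noun verb noun noun.
Check: rule 1 ✓; rule 2 ✓; rule 3 ✓; rule 4 ✓; rule 5 ✓.

YES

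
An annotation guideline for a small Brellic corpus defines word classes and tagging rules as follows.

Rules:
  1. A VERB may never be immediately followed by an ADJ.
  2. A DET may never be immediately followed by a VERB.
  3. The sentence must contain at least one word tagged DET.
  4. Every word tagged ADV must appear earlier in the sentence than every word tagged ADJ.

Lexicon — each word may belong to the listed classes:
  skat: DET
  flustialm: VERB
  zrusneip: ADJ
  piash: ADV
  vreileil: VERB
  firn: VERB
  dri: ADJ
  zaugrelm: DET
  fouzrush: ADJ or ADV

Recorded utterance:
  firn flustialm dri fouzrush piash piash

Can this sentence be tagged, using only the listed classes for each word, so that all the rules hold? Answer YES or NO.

NO

Candidates per position — 1:firn {VERB}; 2:flustialm {VERB}; 3:dri {ADJ}; 4:fouzrush {ADJ,ADV}; 5:piash {ADV}; 6:piash {ADV}.
Rule 1 cannot be satisfied by any choice of tags from the lexicon.
So there is no consistent tagging.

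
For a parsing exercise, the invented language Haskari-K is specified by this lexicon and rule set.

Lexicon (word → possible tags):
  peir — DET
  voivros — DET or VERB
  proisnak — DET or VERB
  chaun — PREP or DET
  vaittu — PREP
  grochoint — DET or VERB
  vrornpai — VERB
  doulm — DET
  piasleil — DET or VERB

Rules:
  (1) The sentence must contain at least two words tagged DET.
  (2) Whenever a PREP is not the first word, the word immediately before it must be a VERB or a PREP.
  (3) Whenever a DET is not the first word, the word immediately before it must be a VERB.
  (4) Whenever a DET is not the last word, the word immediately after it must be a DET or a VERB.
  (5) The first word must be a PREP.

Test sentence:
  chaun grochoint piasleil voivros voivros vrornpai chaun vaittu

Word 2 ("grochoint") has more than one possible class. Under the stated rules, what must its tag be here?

VERB

Candidates per position — 1:chaun {PREP,DET}; 2:grochoint {DET,VERB}; 3:piasleil {DET,VERB}; 4:voivros {DET,VERB}; 5:voivros {DET,VERB}; 6:vrornpai {VERB}; 7:chaun {PREP,DET}; 8:vaittu {PREP}.
Position 1: tagging it DET would leave rule 5 unsatisfiable, so it must be PREP.
Position 2: tagging it DET would leave rule 3 unsatisfiable, so it must be VERB.
Position 7: tagging it DET would leave rule 2 unsatisfiable, so it must be PREP.
The remaining ambiguous positions (3, 4, 5) are resolved jointly — only one combination satisfies every rule.
The unique satisfying tagging is: PREP VERB DET VERB DET VERB PREP PREP.
Checking: rule 1 ok; rule 2 ok; rule 3 ok; rule 4 ok; rule 5 ok.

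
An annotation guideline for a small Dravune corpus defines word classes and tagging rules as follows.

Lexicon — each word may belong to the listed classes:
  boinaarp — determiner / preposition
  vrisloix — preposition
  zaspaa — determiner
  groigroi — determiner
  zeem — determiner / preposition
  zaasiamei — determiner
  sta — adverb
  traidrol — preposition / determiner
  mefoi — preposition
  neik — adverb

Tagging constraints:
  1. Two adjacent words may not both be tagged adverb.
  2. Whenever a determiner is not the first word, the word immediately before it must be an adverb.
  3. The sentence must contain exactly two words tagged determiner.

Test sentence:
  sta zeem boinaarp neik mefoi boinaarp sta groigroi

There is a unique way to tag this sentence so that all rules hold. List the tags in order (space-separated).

Candidates per position — 1:sta {adverb}; 2:zeem {determiner,preposition}; 3:boinaarp {determiner,preposition}; 4:neik {adverb}; 5:mefoi {preposition}; 6:boinaarp {determiner,preposition}; 7:sta {adverb}; 8:groigroi {determiner}.
Position 3: tagging it determiner would leave rule 2 unsatisfiable, so it must be preposition.
Position 6: tagging it determiner would leave rule 2 unsatisfiable, so it must be preposition.
Position 2: tagging it preposition would leave rule 3 unsatisfiable, so it must be determiner.
The unique satisfying tagging is: adverb determiner preposition adverb preposition preposition adverb determiner.
Verifying each rule — rule 1 holds; rule 2 holds; rule 3 holds.

adverb determiner preposition adverb preposition preposition adverb determiner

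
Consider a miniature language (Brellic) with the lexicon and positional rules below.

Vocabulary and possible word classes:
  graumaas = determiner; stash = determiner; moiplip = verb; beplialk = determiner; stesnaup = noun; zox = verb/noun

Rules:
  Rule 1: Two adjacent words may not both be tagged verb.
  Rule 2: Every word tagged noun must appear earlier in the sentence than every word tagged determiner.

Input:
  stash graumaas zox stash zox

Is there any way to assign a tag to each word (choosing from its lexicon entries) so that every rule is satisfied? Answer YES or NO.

YES

Candidates per position — 1:stash {determiner}; 2:graumaas {determiner}; 3:zox {verb,noun}; 4:stash {determiner}; 5:zox {verb,noun}.
One satisfying assignment: determiner determiner verb determiner verb.
Verifying each rule — rule 1 holds; rule 2 holds.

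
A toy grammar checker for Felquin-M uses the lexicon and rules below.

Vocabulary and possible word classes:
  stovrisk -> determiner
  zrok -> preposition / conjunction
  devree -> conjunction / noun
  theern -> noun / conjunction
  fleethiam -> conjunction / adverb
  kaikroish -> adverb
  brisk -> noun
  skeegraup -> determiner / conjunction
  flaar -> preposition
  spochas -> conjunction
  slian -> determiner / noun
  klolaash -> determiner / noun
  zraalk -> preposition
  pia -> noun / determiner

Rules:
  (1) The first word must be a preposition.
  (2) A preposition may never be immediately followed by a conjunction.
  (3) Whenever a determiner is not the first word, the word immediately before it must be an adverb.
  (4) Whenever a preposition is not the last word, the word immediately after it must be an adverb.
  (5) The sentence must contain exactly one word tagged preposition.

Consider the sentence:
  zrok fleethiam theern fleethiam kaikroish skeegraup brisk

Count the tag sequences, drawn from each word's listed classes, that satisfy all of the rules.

Candidates per position — 1:zrok {preposition,conjunction}; 2:fleethiam {conjunction,adverb}; 3:theern {noun,conjunction}; 4:fleethiam {conjunction,adverb}; 5:kaikroish {adverb}; 6:skeegraup {determiner,conjunction}; 7:brisk {noun}.
There are 32 candidate sequences in total.
Checking each against the rules leaves 8 sequences.
Count = 8.

8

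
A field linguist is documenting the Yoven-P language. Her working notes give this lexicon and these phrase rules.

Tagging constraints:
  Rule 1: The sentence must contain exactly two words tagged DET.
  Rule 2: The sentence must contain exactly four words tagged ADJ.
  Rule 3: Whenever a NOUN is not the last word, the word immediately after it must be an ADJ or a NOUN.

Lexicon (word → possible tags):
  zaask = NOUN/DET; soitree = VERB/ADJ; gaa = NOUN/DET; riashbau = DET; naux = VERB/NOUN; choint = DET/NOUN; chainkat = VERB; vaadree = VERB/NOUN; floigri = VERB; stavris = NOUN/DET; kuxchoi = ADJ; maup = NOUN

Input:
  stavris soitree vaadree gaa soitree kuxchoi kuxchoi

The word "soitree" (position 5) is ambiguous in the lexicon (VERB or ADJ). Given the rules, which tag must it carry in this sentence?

Candidates per position — 1:stavris {NOUN,DET}; 2:soitree {VERB,ADJ}; 3:vaadree {VERB,NOUN}; 4:gaa {NOUN,DET}; 5:soitree {VERB,ADJ}; 6:kuxchoi {ADJ}; 7:kuxchoi {ADJ}.
Position 1: NOUN is ruled out by rule 1; that leaves DET.
Position 2: VERB is ruled out by rule 2; that leaves ADJ.
Position 4: NOUN is ruled out by rule 1; that leaves DET.
Position 5: VERB is ruled out by rule 2; that leaves ADJ.
Position 3: NOUN is ruled out by rule 3; that leaves VERB.
So the tagging must be: DET ADJ VERB DET ADJ ADJ ADJ.
Verifying each rule — rule 1 ✓; rule 2 ✓; rule 3 ✓.

ADJ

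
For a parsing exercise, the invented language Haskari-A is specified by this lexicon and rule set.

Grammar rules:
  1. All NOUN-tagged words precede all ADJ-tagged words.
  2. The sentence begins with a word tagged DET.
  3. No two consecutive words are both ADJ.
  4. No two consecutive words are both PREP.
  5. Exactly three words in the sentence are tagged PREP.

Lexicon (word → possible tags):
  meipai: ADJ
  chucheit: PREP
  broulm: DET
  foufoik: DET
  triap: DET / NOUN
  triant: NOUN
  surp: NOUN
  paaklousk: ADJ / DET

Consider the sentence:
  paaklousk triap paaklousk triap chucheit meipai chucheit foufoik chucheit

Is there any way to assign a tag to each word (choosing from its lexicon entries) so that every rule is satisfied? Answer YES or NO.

YES

Candidates per position — 1:paaklousk {ADJ,DET}; 2:triap {DET,NOUN}; 3:paaklousk {ADJ,DET}; 4:triap {DET,NOUN}; 5:chucheit {PREP}; 6:meipai {ADJ}; 7:chucheit {PREP}; 8:foufoik {DET}; 9:chucheit {PREP}.
One satisfying assignment: DET DET DET DET PREP ADJ PREP DET PREP.
Checking: rule 1 ✓; rule 2 ✓; rule 3 ✓; rule 4 ✓; rule 5 ✓.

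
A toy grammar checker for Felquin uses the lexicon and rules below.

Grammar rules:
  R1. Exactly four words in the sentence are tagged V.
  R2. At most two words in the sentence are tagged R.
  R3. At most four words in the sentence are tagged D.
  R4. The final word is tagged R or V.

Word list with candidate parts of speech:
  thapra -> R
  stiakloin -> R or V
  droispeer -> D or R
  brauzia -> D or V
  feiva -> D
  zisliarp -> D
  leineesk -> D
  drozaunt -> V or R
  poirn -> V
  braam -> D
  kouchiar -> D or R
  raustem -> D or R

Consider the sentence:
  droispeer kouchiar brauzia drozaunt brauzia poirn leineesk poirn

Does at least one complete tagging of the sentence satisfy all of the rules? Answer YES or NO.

YES

Candidates per position — 1:droispeer {D,R}; 2:kouchiar {D,R}; 3:brauzia {D,V}; 4:drozaunt {V,R}; 5:brauzia {D,V}; 6:poirn {V}; 7:leineesk {D}; 8:poirn {V}.
One satisfying assignment: R D D V V V D V.
Rule-by-rule: rule 1 satisfied; rule 2 satisfied; rule 3 satisfied; rule 4 satisfied.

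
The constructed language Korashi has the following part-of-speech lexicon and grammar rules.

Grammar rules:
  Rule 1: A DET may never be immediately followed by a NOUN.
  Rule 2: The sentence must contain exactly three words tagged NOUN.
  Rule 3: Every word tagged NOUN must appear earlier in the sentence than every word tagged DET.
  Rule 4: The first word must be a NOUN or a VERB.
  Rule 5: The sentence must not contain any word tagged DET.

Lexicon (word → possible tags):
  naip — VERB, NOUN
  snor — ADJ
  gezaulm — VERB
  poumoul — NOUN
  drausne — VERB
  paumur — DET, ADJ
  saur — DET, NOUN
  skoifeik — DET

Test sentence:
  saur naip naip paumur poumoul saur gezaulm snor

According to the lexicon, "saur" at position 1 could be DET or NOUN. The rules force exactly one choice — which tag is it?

NOUN

Candidates per position — 1:saur {DET,NOUN}; 2:naip {VERB,NOUN}; 3:naip {VERB,NOUN}; 4:paumur {DET,ADJ}; 5:poumoul {NOUN}; 6:saur {DET,NOUN}; 7:gezaulm {VERB}; 8:snor {ADJ}.
Position 1: tagging it DET would leave rule 3 unsatisfiable, so it must be NOUN.
Position 4: tagging it DET would leave rule 1 unsatisfiable, so it must be ADJ.
Position 6: tagging it DET would leave rule 5 unsatisfiable, so it must be NOUN.
Position 2: tagging it NOUN would leave rule 2 unsatisfiable, so it must be VERB.
Position 3: tagging it NOUN would leave rule 2 unsatisfiable, so it must be VERB.
That leaves exactly one tagging: NOUN VERB VERB ADJ NOUN NOUN VERB ADJ.
Verifying each rule — rule 1 satisfied; rule 2 satisfied; rule 3 satisfied; rule 4 satisfied; rule 5 satisfied.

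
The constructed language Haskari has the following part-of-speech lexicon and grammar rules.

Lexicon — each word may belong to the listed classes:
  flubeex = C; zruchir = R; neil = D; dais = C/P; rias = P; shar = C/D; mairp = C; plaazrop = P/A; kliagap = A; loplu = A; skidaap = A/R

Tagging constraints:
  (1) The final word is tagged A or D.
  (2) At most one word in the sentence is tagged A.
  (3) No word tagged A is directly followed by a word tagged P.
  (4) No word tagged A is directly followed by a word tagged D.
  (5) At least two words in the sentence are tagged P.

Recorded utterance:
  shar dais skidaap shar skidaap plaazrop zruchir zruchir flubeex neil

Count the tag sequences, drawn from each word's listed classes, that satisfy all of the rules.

6

Candidates per position — 1:shar {C,D}; 2:dais {C,P}; 3:skidaap {A,R}; 4:shar {C,D}; 5:skidaap {A,R}; 6:plaazrop {P,A}; 7:zruchir {R}; 8:zruchir {R}; 9:flubeex {C}; 10:neil {D}.
There are 64 candidate sequences in total.
Checking each against the rules leaves 6 sequences.
Count = 6.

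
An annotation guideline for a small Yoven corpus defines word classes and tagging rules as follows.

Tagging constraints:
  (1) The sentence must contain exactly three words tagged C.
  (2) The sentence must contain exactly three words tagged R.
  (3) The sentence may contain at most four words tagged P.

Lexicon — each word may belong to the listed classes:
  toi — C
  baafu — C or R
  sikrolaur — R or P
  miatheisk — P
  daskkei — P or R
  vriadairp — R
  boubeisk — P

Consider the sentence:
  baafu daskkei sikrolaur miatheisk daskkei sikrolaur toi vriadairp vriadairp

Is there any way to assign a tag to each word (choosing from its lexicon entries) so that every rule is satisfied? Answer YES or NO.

Candidates per position — 1:baafu {C,R}; 2:daskkei {P,R}; 3:sikrolaur {R,P}; 4:miatheisk {P}; 5:daskkei {P,R}; 6:sikrolaur {R,P}; 7:toi {C}; 8:vriadairp {R}; 9:vriadairp {R}.
Rule 1 cannot be satisfied by any choice of tags from the lexicon.
So there is no consistent tagging.

NO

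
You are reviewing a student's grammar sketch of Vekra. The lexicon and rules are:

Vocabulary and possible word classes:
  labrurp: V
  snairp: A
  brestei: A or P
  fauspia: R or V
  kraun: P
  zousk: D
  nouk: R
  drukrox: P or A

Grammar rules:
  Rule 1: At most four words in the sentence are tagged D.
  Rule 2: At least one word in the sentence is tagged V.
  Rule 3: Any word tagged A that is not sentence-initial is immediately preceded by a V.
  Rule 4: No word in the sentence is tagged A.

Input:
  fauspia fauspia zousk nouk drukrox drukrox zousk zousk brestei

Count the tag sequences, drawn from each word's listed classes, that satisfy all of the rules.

3

Candidates per position — 1:fauspia {R,V}; 2:fauspia {R,V}; 3:zousk {D}; 4:nouk {R}; 5:drukrox {P,A}; 6:drukrox {P,A}; 7:zousk {D}; 8:zousk {D}; 9:brestei {A,P}.
There are 32 candidate sequences in total.
The sequences that satisfy every rule: R V D R P P D D P; V R D R P P D D P; V V D R P P D D P.
Count = 3.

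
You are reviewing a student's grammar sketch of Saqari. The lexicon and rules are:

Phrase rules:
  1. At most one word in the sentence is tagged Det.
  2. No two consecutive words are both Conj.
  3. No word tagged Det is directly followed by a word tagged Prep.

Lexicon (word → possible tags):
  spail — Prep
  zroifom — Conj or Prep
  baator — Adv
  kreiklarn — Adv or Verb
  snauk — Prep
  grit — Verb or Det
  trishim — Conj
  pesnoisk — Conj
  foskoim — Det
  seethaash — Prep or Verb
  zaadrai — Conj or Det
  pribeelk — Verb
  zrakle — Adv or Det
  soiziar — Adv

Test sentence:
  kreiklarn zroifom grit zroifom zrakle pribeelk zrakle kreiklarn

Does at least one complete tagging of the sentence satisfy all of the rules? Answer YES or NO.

YES

Candidates per position — 1:kreiklarn {Adv,Verb}; 2:zroifom {Conj,Prep}; 3:grit {Verb,Det}; 4:zroifom {Conj,Prep}; 5:zrakle {Adv,Det}; 6:pribeelk {Verb}; 7:zrakle {Adv,Det}; 8:kreiklarn {Adv,Verb}.
One satisfying assignment: Adv Conj Det Conj Adv Verb Adv Verb.
Verifying each rule — rule 1 ok; rule 2 ok; rule 3 ok.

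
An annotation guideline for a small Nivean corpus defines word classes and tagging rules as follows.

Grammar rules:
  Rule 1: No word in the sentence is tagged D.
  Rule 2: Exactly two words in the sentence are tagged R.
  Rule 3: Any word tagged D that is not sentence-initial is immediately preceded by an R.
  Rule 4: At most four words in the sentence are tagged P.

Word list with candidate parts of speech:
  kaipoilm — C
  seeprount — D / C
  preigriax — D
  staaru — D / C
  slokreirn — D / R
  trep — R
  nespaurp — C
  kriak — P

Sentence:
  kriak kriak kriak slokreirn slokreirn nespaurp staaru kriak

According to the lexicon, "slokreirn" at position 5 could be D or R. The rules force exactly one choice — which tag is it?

Candidates per position — 1:kriak {P}; 2:kriak {P}; 3:kriak {P}; 4:slokreirn {D,R}; 5:slokreirn {D,R}; 6:nespaurp {C}; 7:staaru {D,C}; 8:kriak {P}.
At position 4, choosing D makes rule 1 impossible to satisfy; hence R.
At position 5, choosing D makes rule 1 impossible to satisfy; hence R.
At position 7, choosing D makes rule 1 impossible to satisfy; hence C.
The unique satisfying tagging is: P P P R R C C P.
Rule-by-rule: rule 1 holds; rule 2 holds; rule 3 holds; rule 4 holds.

R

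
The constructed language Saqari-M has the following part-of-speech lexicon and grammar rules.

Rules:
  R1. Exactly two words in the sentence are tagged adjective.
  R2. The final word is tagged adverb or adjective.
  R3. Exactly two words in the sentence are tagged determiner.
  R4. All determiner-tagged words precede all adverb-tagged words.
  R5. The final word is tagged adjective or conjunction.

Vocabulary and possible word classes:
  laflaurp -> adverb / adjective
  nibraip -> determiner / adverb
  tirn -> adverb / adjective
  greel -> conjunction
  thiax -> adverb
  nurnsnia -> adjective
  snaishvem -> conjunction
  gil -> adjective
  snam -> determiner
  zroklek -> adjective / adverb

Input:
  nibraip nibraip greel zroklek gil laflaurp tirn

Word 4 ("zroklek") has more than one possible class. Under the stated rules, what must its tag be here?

Candidates per position — 1:nibraip {determiner,adverb}; 2:nibraip {determiner,adverb}; 3:greel {conjunction}; 4:zroklek {adjective,adverb}; 5:gil {adjective}; 6:laflaurp {adverb,adjective}; 7:tirn {adverb,adjective}.
At position 1, choosing adverb makes rule 3 impossible to satisfy; hence determiner.
At position 2, choosing adverb makes rule 3 impossible to satisfy; hence determiner.
At position 7, choosing adverb makes rule 5 impossible to satisfy; hence adjective.
At position 4, choosing adjective makes rule 1 impossible to satisfy; hence adverb.
At position 6, choosing adjective makes rule 1 impossible to satisfy; hence adverb.
That leaves exactly one tagging: determiner determiner conjunction adverb adjective adverb adjective.
Checking: rule 1 holds; rule 2 holds; rule 3 holds; rule 4 holds; rule 5 holds.

adverb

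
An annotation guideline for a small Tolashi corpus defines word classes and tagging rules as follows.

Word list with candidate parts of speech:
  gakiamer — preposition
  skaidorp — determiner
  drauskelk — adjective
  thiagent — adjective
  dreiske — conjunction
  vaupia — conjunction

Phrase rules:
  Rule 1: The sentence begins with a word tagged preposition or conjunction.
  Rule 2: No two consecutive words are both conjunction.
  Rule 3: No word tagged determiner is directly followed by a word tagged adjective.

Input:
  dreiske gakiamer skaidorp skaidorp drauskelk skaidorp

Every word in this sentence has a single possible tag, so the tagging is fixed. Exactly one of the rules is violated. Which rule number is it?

Fixed tagging: conjunction preposition determiner determiner adjective determiner.
Rule check: R1 holds, R2 holds, R3 violated.
Only rule 3 fails.

3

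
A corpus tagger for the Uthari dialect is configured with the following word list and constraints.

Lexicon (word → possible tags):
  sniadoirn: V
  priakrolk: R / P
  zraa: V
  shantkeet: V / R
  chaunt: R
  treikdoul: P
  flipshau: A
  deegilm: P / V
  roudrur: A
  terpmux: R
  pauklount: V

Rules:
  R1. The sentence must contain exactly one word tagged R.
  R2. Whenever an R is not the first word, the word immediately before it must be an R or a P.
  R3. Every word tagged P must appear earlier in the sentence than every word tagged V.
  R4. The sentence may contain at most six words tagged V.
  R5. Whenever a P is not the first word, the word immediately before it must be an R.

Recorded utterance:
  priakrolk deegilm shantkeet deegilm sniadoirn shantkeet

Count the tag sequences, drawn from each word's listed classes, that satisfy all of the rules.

Candidates per position — 1:priakrolk {R,P}; 2:deegilm {P,V}; 3:shantkeet {V,R}; 4:deegilm {P,V}; 5:sniadoirn {V}; 6:shantkeet {V,R}.
There are 32 candidate sequences in total.
The sequences that satisfy every rule: R P V V V V; R V V V V V.
Count = 2.

2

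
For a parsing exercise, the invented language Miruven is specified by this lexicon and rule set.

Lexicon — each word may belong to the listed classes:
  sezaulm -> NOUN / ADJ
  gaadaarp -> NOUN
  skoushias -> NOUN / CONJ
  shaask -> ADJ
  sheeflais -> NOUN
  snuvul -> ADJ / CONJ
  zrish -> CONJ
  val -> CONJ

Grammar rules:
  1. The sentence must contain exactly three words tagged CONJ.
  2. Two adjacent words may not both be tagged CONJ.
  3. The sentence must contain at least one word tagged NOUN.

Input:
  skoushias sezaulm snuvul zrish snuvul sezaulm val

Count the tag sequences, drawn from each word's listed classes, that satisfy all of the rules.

Candidates per position — 1:skoushias {NOUN,CONJ}; 2:sezaulm {NOUN,ADJ}; 3:snuvul {ADJ,CONJ}; 4:zrish {CONJ}; 5:snuvul {ADJ,CONJ}; 6:sezaulm {NOUN,ADJ}; 7:val {CONJ}.
There are 32 candidate sequences in total.
The sequences that satisfy every rule: CONJ NOUN ADJ CONJ ADJ NOUN CONJ; CONJ NOUN ADJ CONJ ADJ ADJ CONJ; CONJ ADJ ADJ CONJ ADJ NOUN CONJ.
Count = 3.

3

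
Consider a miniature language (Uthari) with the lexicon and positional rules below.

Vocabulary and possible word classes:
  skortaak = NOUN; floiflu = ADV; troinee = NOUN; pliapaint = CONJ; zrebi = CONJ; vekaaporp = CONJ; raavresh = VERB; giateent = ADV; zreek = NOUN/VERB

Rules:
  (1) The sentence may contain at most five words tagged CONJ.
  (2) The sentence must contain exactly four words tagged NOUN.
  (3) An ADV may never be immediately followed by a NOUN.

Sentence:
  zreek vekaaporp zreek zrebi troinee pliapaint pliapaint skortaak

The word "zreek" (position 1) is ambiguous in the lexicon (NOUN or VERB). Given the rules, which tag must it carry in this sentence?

Candidates per position — 1:zreek {NOUN,VERB}; 2:vekaaporp {CONJ}; 3:zreek {NOUN,VERB}; 4:zrebi {CONJ}; 5:troinee {NOUN}; 6:pliapaint {CONJ}; 7:pliapaint {CONJ}; 8:skortaak {NOUN}.
Word 1 cannot be VERB — rule 2 would then fail for every completion. It is NOUN.
Word 3 cannot be VERB — rule 2 would then fail for every completion. It is NOUN.
So the tagging must be: NOUN CONJ NOUN CONJ NOUN CONJ CONJ NOUN.
Rule-by-rule: rule 1 ok; rule 2 ok; rule 3 ok.

NOUN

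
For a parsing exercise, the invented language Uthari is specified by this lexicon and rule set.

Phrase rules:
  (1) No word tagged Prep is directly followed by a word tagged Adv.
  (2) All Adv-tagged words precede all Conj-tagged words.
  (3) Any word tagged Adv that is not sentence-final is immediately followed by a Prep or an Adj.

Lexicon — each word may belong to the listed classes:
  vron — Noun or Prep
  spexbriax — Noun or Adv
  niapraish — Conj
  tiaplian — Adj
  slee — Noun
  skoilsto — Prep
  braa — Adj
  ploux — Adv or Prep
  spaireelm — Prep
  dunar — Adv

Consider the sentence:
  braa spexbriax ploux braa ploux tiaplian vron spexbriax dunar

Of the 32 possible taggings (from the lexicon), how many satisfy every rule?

12

Candidates per position — 1:braa {Adj}; 2:spexbriax {Noun,Adv}; 3:ploux {Adv,Prep}; 4:braa {Adj}; 5:ploux {Adv,Prep}; 6:tiaplian {Adj}; 7:vron {Noun,Prep}; 8:spexbriax {Noun,Adv}; 9:dunar {Adv}.
There are 32 candidate sequences in total.
Checking each against the rules leaves 12 sequences.
Count = 12.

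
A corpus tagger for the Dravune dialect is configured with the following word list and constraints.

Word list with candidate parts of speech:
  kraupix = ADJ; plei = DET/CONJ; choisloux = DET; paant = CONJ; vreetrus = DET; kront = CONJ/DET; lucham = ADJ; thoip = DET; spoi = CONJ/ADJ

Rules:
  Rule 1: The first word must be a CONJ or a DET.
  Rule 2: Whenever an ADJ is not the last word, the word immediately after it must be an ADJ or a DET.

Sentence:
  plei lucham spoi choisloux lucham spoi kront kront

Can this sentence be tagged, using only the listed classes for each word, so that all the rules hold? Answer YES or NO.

Candidates per position — 1:plei {DET,CONJ}; 2:lucham {ADJ}; 3:spoi {CONJ,ADJ}; 4:choisloux {DET}; 5:lucham {ADJ}; 6:spoi {CONJ,ADJ}; 7:kront {CONJ,DET}; 8:kront {CONJ,DET}.
One satisfying assignment: DET ADJ ADJ DET ADJ ADJ DET DET.
Checking: rule 1 ✓; rule 2 ✓.

YES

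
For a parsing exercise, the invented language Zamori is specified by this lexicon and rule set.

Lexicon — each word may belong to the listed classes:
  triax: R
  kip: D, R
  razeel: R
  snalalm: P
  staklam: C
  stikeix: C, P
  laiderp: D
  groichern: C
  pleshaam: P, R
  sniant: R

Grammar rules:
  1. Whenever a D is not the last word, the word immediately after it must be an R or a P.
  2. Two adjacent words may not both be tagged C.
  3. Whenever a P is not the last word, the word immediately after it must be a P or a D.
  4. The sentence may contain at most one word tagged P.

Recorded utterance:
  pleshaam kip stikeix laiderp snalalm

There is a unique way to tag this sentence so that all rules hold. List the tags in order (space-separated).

R R C D P

Candidates per position — 1:pleshaam {P,R}; 2:kip {D,R}; 3:stikeix {C,P}; 4:laiderp {D}; 5:snalalm {P}.
Position 1: tagging it P would leave rule 4 unsatisfiable, so it must be R.
Position 3: tagging it P would leave rule 4 unsatisfiable, so it must be C.
Position 2: tagging it D would leave rule 1 unsatisfiable, so it must be R.
The unique satisfying tagging is: R R C D P.
Checking: rule 1 ✓; rule 2 ✓; rule 3 ✓; rule 4 ✓.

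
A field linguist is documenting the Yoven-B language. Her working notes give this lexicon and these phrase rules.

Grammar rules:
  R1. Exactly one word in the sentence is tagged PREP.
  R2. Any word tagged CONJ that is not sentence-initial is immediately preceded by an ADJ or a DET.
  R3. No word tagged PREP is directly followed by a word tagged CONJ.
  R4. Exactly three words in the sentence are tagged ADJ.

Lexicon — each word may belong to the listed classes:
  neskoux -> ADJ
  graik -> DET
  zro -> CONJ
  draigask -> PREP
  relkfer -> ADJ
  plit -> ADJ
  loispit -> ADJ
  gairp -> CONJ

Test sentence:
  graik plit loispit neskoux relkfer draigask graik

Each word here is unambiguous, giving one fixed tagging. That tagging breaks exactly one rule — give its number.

Fixed tagging: DET ADJ ADJ ADJ ADJ PREP DET.
Applying the rules: R1 ok, R2 ok, R3 ok, R4 fails.
Only rule 4 fails.

4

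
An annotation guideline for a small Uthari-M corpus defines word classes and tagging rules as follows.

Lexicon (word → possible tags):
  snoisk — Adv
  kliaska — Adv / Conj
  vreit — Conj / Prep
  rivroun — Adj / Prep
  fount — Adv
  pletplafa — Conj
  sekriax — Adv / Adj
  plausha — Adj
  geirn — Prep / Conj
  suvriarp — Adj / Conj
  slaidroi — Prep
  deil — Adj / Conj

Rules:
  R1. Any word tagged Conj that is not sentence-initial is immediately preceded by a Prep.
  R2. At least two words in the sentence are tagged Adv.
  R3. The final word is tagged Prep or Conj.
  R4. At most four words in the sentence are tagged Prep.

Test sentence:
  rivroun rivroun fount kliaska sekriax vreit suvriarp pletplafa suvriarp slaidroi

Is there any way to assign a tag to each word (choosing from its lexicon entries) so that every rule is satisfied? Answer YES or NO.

NO

Candidates per position — 1:rivroun {Adj,Prep}; 2:rivroun {Adj,Prep}; 3:fount {Adv}; 4:kliaska {Adv,Conj}; 5:sekriax {Adv,Adj}; 6:vreit {Conj,Prep}; 7:suvriarp {Adj,Conj}; 8:pletplafa {Conj}; 9:suvriarp {Adj,Conj}; 10:slaidroi {Prep}.
Rule 1 cannot be satisfied by any choice of tags from the lexicon.
So there is no consistent tagging.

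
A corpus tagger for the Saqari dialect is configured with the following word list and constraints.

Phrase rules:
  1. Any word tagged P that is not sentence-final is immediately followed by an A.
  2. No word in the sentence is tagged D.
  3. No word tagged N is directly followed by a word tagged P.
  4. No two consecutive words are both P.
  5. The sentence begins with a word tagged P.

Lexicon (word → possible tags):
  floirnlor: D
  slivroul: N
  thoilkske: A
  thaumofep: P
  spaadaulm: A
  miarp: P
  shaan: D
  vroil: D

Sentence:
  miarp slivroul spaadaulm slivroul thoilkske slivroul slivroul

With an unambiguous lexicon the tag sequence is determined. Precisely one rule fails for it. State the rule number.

Fixed tagging: P N A N A N N.
Rule check: R1 fails, R2 ok, R3 ok, R4 ok, R5 ok.
Only rule 1 fails.

1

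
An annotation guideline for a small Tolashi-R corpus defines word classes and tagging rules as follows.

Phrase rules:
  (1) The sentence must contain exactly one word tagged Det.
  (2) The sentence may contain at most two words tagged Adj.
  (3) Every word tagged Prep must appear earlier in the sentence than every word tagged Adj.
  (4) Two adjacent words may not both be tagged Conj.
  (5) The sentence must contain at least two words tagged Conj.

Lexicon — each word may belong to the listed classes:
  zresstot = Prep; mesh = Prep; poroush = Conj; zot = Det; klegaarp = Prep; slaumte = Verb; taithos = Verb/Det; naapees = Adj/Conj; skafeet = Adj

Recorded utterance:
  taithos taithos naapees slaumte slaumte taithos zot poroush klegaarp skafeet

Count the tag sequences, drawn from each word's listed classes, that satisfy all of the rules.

Candidates per position — 1:taithos {Verb,Det}; 2:taithos {Verb,Det}; 3:naapees {Adj,Conj}; 4:slaumte {Verb}; 5:slaumte {Verb}; 6:taithos {Verb,Det}; 7:zot {Det}; 8:poroush {Conj}; 9:klegaarp {Prep}; 10:skafeet {Adj}.
There are 16 candidate sequences in total.
The sequences that satisfy every rule: Verb Verb Conj Verb Verb Verb Det Conj Prep Adj.
Count = 1.

1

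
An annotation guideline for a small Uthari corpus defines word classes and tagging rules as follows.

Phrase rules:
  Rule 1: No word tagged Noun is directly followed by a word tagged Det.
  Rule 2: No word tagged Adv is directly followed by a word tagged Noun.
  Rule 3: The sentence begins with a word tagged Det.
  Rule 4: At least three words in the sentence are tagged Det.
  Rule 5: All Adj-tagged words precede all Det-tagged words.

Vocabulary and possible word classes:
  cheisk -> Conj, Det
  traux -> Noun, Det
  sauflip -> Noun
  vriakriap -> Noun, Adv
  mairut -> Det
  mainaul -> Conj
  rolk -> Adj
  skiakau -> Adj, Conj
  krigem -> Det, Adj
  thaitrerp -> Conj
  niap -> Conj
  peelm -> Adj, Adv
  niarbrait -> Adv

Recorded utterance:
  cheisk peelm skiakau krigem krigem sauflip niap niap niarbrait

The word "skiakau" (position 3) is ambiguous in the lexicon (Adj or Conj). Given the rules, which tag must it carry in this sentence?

Candidates per position — 1:cheisk {Conj,Det}; 2:peelm {Adj,Adv}; 3:skiakau {Adj,Conj}; 4:krigem {Det,Adj}; 5:krigem {Det,Adj}; 6:sauflip {Noun}; 7:niap {Conj}; 8:niap {Conj}; 9:niarbrait {Adv}.
Word 1 cannot be Conj — rule 3 would then fail for every completion. It is Det.
Word 2 cannot be Adj — rule 5 would then fail for every completion. It is Adv.
Word 3 cannot be Adj — rule 5 would then fail for every completion. It is Conj.
Word 4 cannot be Adj — rule 4 would then fail for every completion. It is Det.
Word 5 cannot be Adj — rule 4 would then fail for every completion. It is Det.
The only consistent sequence is: Det Adv Conj Det Det Noun Conj Conj Adv.
Check: rule 1 ✓; rule 2 ✓; rule 3 ✓; rule 4 ✓; rule 5 ✓.

Conj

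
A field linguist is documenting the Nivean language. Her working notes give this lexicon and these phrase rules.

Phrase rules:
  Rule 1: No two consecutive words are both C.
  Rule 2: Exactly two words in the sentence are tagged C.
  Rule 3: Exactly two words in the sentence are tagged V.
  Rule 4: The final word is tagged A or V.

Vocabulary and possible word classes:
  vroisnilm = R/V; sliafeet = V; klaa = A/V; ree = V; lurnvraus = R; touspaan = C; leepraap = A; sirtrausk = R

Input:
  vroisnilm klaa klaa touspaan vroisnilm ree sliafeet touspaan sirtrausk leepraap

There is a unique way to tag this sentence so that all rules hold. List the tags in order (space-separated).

R A A C R V V C R A

Candidates per position — 1:vroisnilm {R,V}; 2:klaa {A,V}; 3:klaa {A,V}; 4:touspaan {C}; 5:vroisnilm {R,V}; 6:ree {V}; 7:sliafeet {V}; 8:touspaan {C}; 9:sirtrausk {R}; 10:leepraap {A}.
Position 1: tagging it V would leave rule 3 unsatisfiable, so it must be R.
Position 2: tagging it V would leave rule 3 unsatisfiable, so it must be A.
Position 3: tagging it V would leave rule 3 unsatisfiable, so it must be A.
Position 5: tagging it V would leave rule 3 unsatisfiable, so it must be R.
The only consistent sequence is: R A A C R V V C R A.
Check: rule 1 holds; rule 2 holds; rule 3 holds; rule 4 holds.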